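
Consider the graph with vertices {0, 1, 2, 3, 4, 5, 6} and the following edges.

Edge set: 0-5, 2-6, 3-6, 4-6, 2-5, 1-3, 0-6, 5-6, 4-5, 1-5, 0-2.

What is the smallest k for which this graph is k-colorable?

0, 2, 5, 6 form a clique, so at least 4 colors are needed.
4 colors suffice: 0=yellow, 1=red, 2=green, 3=blue, 4=green, 5=blue, 6=red. No two adjacent vertices share a color.

4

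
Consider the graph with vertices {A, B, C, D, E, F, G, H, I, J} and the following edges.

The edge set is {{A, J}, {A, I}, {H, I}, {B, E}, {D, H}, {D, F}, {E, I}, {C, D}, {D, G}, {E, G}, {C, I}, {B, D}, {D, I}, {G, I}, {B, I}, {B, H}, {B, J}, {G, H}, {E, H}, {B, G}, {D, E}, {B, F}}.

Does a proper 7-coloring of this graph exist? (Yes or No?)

The chromatic number is 6. B, D, E, G, H, I are mutually adjacent (a clique of size 6), so at least 6 colors are needed.
One proper 6-coloring: A=1, B=1, C=1, D=3, E=5, F=2, G=6, H=4, I=2, J=2.
Since 7 ≥ 6, a proper 7-coloring certainly exists.

Yes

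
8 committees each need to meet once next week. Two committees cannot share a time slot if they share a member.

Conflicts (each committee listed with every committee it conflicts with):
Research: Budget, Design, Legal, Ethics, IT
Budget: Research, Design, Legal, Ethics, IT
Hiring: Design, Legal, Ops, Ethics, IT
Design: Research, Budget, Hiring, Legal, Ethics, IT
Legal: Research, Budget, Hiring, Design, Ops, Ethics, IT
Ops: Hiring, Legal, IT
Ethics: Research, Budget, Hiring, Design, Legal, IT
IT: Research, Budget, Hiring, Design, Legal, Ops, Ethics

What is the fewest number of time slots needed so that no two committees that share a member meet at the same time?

6

Research, Budget, Design, Legal, Ethics, IT are mutually in conflict, so at least 6 time slots are needed.
A valid assignment using 6 time slots: Research=6, Budget=5, Hiring=5, Design=4, Legal=1, Ops=3, Ethics=3, IT=2. Every pair that conflicts lands in different time slots.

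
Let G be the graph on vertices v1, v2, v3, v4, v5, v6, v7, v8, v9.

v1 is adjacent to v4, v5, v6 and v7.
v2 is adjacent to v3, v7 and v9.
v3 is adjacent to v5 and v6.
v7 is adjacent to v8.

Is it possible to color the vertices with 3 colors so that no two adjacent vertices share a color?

The chromatic number is 3. The cycle v1-v7-v2-v3-v5-v1 has odd length 5, so it cannot be 2-colored; at least 3 colors are needed.
One proper 3-coloring: v1=R, v2=R, v3=B, v4=B, v5=G, v6=G, v7=B, v8=R, v9=B.
That is already a proper 3-coloring.

Yes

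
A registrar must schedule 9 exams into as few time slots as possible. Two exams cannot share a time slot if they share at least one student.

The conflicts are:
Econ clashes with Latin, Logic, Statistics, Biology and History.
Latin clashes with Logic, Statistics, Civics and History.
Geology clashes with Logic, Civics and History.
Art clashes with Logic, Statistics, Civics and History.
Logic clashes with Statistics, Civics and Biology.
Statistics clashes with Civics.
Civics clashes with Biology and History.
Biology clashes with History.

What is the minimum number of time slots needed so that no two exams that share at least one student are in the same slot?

4

Econ, Latin, Logic, Statistics pairwise conflict, so at least 4 time slots are needed.
4 time slots suffice: Econ=1, Latin=3, Geology=3, Art=3, Logic=2, Statistics=4, Civics=1, Biology=3, History=2. Every pair that conflicts lands in different time slots.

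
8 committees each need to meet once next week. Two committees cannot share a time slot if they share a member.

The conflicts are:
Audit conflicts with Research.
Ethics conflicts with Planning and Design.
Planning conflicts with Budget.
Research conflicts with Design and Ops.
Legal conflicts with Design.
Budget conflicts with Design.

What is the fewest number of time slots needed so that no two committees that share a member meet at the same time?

2

Ethics and Planning conflict, so at least 2 time slots are needed.
2 time slots suffice: time slot 1 → {Audit, Planning, Design, Ops}; time slot 2 → {Ethics, Research, Legal, Budget}. Every pair that conflicts lands in different time slots.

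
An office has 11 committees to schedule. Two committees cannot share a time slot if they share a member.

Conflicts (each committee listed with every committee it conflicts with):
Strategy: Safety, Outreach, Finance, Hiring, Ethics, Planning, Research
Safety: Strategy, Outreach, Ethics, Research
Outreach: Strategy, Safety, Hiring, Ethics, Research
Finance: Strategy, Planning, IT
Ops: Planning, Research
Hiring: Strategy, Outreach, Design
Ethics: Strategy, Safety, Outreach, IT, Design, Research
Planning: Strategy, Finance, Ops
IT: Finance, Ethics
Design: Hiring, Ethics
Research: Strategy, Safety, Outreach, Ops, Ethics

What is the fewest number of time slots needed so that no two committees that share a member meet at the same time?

Strategy, Safety, Outreach, Ethics, Research pairwise conflict, so at least 5 time slots are needed.
Using 5 time slots: Strategy=1, Safety=5, Outreach=3, Finance=3, Ops=1, Hiring=2, Ethics=2, Planning=2, IT=1, Design=1, Research=4. Each listed conflict is separated.

5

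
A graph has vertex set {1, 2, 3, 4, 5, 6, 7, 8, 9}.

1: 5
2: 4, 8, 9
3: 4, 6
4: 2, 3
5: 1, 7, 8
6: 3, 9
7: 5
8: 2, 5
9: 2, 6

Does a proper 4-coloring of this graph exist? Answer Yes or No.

Yes

The chromatic number is 3. The cycle 3-4-2-9-6-3 has odd length 5, so it cannot be 2-colored; at least 3 colors are needed.
3 colors suffice: color a → {2, 3, 5}; color b → {1, 4, 7, 8, 9}; color c → {6}.
Since 4 ≥ 3, a proper 4-coloring certainly exists.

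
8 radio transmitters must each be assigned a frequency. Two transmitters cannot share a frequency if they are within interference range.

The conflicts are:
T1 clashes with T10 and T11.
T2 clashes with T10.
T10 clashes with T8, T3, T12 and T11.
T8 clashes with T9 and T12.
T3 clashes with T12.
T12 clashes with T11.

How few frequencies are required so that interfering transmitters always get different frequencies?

3

T10, T3, T12 all conflict with each other, so at least 3 frequencies are needed.
A valid assignment using 3 frequencies: T1=2, T2=2, T10=1, T8=3, T3=3, T9=1, T12=2, T11=3. No two conflicting transmitters share a frequency.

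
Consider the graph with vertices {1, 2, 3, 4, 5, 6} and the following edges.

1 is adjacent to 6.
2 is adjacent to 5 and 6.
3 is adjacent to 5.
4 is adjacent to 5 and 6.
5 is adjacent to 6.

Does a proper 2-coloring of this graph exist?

No

4, 5, 6 form a triangle, so at least 3 colors are needed.
So 2 colors are not enough.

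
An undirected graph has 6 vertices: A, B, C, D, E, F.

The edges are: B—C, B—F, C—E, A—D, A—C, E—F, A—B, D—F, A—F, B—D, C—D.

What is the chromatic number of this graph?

4

A, B, D, F form a clique, so at least 4 colors are needed.
4 colors suffice: color 1 → {C, F}; color 2 → {D, E}; color 3 → {B}; color 4 → {A}. Every edge joins two different colors.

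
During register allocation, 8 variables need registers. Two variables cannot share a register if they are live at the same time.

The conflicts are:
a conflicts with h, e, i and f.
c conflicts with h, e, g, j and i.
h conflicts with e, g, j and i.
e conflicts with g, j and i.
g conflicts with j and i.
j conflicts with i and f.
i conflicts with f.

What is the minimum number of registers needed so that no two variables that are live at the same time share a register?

c, h, e, g, j, i all conflict with each other, so at least 6 registers are needed.
6 registers suffice: a=4, c=5, h=3, e=2, g=6, j=4, i=1, f=2. Every pair that conflicts lands in different registers.

6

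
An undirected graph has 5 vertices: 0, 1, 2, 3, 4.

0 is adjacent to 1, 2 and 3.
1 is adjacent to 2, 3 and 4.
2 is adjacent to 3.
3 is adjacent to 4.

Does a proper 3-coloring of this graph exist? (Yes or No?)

No

0, 1, 2, 3 are pairwise adjacent (a clique of size 4), so at least 4 colors are needed.
So 3 colors are not enough.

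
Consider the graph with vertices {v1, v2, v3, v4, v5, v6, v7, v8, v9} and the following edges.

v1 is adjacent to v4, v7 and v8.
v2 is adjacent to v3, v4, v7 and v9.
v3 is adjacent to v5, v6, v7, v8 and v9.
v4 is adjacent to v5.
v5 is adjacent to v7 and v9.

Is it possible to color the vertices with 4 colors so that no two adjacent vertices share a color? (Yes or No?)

Yes

The chromatic number is 3. v3, v5, v9 are pairwise adjacent, so at least 3 colors are needed.
A valid assignment using 3 colors: v1=1, v2=2, v3=1, v4=3, v5=2, v6=2, v7=3, v8=2, v9=3.
Since 4 ≥ 3, a proper 4-coloring certainly exists.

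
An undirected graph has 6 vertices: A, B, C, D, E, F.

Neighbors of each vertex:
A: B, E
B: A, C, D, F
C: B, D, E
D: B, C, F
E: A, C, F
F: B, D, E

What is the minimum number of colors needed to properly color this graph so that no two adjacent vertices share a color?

B, C, D are mutually adjacent, so at least 3 colors are needed.
A valid assignment using 3 colors: A=2, B=1, C=2, D=3, E=1, F=2. Every edge joins two different colors.

3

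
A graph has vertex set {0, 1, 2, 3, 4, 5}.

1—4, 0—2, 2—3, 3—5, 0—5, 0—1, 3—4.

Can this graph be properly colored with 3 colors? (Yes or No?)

Yes

The chromatic number is 3. The cycle 4-3-2-0-1-4 has odd length 5, so it cannot be 2-colored; at least 3 colors are needed.
One proper 3-coloring: 0=red, 1=blue, 2=blue, 3=red, 4=green, 5=blue.
That is already a proper 3-coloring.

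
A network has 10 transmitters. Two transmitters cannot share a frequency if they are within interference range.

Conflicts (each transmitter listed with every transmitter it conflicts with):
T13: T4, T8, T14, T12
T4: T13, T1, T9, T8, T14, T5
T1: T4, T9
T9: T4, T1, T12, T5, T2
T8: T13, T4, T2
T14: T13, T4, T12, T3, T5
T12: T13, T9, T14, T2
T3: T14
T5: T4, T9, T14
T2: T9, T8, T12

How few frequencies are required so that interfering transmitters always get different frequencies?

T13, T14, T12 are mutually in conflict, so at least 3 frequencies are needed.
3 frequencies suffice: frequency 1 → {T4, T12, T3}; frequency 2 → {T9, T8, T14}; frequency 3 → {T13, T1, T5, T2}. No two conflicting transmitters share a frequency.

3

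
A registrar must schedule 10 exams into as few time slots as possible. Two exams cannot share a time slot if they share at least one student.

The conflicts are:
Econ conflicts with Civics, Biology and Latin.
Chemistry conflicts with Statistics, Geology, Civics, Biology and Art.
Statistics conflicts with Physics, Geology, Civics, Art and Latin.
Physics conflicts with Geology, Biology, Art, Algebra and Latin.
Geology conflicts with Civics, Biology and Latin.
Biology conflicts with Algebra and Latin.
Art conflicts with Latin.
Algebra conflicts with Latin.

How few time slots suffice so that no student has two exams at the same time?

Statistics, Physics, Art, Latin pairwise conflict, so at least 4 time slots are needed.
4 time slots suffice: Econ=4, Chemistry=1, Statistics=2, Physics=3, Geology=4, Civics=3, Biology=2, Art=4, Algebra=4, Latin=1. Each listed conflict is separated.

4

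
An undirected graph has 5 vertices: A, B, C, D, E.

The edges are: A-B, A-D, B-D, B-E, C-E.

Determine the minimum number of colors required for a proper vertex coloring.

A, B, D form a triangle, so at least 3 colors are needed.
One proper 3-coloring: A=2, B=1, C=1, D=3, E=2. Every edge joins two different colors.

3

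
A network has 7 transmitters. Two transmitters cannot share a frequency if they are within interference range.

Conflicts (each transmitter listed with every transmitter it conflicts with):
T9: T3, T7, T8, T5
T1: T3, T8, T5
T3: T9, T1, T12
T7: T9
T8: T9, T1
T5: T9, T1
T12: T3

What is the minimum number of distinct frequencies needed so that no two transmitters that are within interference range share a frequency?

T9 and T5 conflict, so at least 2 frequencies are needed.
A valid assignment using 2 frequencies: T9=1, T1=1, T3=2, T7=2, T8=2, T5=2, T12=1. No two conflicting transmitters share a frequency.

2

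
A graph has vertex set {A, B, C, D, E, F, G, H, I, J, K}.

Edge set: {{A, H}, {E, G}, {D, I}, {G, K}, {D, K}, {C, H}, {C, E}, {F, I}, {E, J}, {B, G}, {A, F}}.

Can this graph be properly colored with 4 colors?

Yes

The chromatic number is 3. The cycle D-I-F-A-H-C-E-G-K-D has odd length 9, so it cannot be 2-colored; at least 3 colors are needed.
3 colors suffice: color 1 → {B, E, H, I, K}; color 2 → {A, C, D, G, J}; color 3 → {F}.
Since 4 ≥ 3, a proper 4-coloring certainly exists.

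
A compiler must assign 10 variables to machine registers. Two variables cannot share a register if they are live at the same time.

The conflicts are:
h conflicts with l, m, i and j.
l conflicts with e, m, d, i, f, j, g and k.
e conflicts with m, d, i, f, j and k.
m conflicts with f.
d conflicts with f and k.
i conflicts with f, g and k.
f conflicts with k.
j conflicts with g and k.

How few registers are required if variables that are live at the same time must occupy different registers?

l, e, i, f, k all conflict with each other, so at least 5 registers are needed.
5 registers suffice: register 1 → {l}; register 2 → {h, e, g}; register 3 → {m, k}; register 4 → {d, i, j}; register 5 → {f}. No two conflicting variables share a register.

5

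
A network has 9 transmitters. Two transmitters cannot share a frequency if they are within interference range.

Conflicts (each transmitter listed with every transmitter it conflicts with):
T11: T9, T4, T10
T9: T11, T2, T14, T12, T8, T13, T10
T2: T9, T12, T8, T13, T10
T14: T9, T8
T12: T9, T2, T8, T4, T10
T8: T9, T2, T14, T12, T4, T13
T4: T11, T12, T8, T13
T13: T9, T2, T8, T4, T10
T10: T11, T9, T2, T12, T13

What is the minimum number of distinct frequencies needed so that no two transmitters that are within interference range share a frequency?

4

T9, T2, T8, T13 are mutually in conflict, so at least 4 frequencies are needed.
4 frequencies suffice: frequency 1 → {T9, T4}; frequency 2 → {T8, T10}; frequency 3 → {T11, T14, T12, T13}; frequency 4 → {T2}. Each listed conflict is separated.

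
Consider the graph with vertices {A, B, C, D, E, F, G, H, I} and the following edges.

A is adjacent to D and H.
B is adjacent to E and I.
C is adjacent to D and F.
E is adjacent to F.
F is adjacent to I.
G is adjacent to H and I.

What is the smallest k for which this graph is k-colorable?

The cycle A-H-G-I-F-C-D-A has odd length 7, so it cannot be 2-colored; at least 3 colors are needed.
One proper 3-coloring: A=blue, B=red, C=blue, D=red, E=blue, F=red, G=green, H=red, I=blue. No two adjacent vertices share a color.

3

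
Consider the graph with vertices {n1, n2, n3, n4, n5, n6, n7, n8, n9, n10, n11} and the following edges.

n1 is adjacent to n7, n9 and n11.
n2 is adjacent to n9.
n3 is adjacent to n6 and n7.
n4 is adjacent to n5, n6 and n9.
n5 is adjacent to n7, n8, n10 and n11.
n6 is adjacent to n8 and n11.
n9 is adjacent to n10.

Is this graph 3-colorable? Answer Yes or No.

Yes

The chromatic number is 3. The cycle n1-n9-n4-n6-n11-n1 has odd length 5, so it cannot be 2-colored; at least 3 colors are needed.
3 colors suffice: color 1 → {n5, n6, n9}; color 2 → {n2, n4, n7, n8, n10, n11}; color 3 → {n1, n3}.
That is already a proper 3-coloring.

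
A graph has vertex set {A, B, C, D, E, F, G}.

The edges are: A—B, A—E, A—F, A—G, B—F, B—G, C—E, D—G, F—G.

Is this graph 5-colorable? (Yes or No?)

The chromatic number is 4. A, B, F, G are mutually adjacent (a clique of size 4), so at least 4 colors are needed.
A valid assignment using 4 colors: A=2, B=4, C=2, D=2, E=1, F=3, G=1.
Since 5 ≥ 4, a proper 5-coloring certainly exists.

Yes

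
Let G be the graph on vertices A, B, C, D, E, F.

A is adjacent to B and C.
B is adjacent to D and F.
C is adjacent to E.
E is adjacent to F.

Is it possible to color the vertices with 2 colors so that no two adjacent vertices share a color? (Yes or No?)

The cycle F-E-C-A-B-F has odd length 5, so it cannot be 2-colored; at least 3 colors are needed.
So 2 colors are not enough.

No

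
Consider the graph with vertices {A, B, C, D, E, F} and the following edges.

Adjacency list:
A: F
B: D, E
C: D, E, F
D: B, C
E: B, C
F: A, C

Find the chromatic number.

C and E are adjacent, so at least 2 colors are needed.
2 colors suffice: color 1 → {A, B, C}; color 2 → {D, E, F}. Each edge has distinct colors on its endpoints.

2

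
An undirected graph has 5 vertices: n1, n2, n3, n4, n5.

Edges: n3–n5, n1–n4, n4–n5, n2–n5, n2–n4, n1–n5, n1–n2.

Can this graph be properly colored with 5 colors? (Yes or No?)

Yes

The chromatic number is 4. n1, n2, n4, n5 form a clique, so at least 4 colors are needed.
4 colors suffice: n1=2, n2=3, n3=2, n4=4, n5=1.
Since 5 ≥ 4, a proper 5-coloring certainly exists.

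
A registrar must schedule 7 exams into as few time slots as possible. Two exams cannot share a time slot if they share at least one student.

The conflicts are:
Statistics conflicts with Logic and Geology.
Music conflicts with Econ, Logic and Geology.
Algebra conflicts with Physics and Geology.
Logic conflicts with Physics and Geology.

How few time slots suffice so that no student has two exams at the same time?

3

Statistics, Logic, Geology are mutually in conflict, so at least 3 time slots are needed.
3 time slots suffice: time slot 1 → {Econ, Algebra, Logic}; time slot 2 → {Physics, Geology}; time slot 3 → {Statistics, Music}. Each listed conflict is separated.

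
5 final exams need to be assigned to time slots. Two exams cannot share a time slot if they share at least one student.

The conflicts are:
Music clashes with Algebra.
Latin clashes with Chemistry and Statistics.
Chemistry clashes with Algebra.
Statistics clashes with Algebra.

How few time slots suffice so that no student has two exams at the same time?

Music and Algebra conflict, so at least 2 time slots are needed.
A valid assignment using 2 time slots: Music=2, Latin=1, Chemistry=2, Statistics=2, Algebra=1. Every pair that conflicts lands in different time slots.

2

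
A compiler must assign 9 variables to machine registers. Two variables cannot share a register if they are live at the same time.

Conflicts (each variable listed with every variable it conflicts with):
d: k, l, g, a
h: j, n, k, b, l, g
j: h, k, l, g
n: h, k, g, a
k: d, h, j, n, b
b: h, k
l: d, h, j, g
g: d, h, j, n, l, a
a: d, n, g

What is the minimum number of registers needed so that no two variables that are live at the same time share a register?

h, j, l, g pairwise conflict, so at least 4 registers are needed.
4 registers suffice: register 1 → {k, g}; register 2 → {d, h}; register 3 → {j, n, b}; register 4 → {l, a}. Each listed conflict is separated.

4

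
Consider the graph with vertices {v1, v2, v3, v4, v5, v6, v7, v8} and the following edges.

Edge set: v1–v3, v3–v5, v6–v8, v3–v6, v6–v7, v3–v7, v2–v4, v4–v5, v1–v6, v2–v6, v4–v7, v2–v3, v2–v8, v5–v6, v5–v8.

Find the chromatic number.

v2, v3, v6 are mutually adjacent, so at least 3 colors are needed.
One proper 3-coloring: v1=3, v2=3, v3=2, v4=1, v5=3, v6=1, v7=3, v8=2. No two adjacent vertices share a color.

3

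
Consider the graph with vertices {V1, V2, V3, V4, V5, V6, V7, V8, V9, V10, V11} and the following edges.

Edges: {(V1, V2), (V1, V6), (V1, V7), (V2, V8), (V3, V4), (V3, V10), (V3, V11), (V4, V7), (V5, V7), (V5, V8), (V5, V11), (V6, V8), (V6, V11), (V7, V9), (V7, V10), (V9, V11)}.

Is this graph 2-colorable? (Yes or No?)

The cycle V2-V1-V7-V5-V8-V2 has odd length 5, so it cannot be 2-colored; at least 3 colors are needed.
So 2 colors are not enough.

No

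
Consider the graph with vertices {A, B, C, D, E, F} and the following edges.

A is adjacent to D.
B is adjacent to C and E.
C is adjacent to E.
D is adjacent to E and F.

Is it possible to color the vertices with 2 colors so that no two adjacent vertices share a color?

B, C, E are mutually adjacent, so at least 3 colors are needed.
So 2 colors are not enough.

No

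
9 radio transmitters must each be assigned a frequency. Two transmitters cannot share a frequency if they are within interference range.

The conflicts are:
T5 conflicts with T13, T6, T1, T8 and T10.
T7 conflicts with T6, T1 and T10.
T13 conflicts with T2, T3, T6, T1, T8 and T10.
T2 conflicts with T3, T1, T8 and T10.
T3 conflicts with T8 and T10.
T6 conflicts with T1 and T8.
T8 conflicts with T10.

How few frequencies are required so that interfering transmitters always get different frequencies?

T13, T2, T3, T8, T10 are mutually in conflict, so at least 5 frequencies are needed.
Using 5 frequencies: T5=5, T7=1, T13=1, T2=4, T3=5, T6=4, T1=2, T8=3, T10=2. No two conflicting transmitters share a frequency.

5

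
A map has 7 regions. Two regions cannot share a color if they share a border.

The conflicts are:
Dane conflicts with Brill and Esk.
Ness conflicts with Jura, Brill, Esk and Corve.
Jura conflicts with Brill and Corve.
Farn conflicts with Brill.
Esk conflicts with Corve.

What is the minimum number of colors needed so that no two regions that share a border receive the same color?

Ness, Jura, Corve are mutually in conflict, so at least 3 colors are needed.
3 colors suffice: Dane=1, Ness=1, Jura=3, Farn=1, Brill=2, Esk=3, Corve=2. Every pair that conflicts lands in different colors.

3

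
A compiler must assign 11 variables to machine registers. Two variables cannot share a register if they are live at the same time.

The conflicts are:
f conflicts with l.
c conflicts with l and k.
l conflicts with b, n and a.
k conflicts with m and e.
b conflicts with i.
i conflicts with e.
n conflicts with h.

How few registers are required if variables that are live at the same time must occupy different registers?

k and m conflict, so at least 2 registers are needed.
A valid assignment using 2 registers: f=2, c=2, l=1, k=1, b=2, m=2, i=1, e=2, n=2, a=2, h=1. Each listed conflict is separated.

2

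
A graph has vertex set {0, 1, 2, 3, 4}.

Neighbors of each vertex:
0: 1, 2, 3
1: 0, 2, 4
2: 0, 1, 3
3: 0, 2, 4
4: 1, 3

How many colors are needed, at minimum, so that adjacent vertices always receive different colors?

3

0, 1, 2 are mutually adjacent, so at least 3 colors are needed.
3 colors suffice: 0=blue, 1=green, 2=red, 3=green, 4=red. Every edge joins two different colors.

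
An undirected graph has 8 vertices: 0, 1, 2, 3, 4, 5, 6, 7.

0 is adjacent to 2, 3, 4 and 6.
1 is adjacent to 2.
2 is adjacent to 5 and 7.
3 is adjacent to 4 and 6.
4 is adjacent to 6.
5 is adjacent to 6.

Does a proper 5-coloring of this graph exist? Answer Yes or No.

The chromatic number is 4. 0, 3, 4, 6 are mutually adjacent (a clique of size 4), so at least 4 colors are needed.
A valid assignment using 4 colors: 0=b, 1=b, 2=a, 3=d, 4=c, 5=b, 6=a, 7=b.
Since 5 ≥ 4, a proper 5-coloring certainly exists.

Yes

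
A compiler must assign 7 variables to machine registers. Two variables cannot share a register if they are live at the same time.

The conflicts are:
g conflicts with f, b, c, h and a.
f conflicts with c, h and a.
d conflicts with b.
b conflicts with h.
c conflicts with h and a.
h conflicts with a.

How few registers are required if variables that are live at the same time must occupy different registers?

5

g, f, c, h, a are mutually in conflict, so at least 5 registers are needed.
5 registers suffice: register 1 → {d, h}; register 2 → {g}; register 3 → {f, b}; register 4 → {a}; register 5 → {c}. No two conflicting variables share a register.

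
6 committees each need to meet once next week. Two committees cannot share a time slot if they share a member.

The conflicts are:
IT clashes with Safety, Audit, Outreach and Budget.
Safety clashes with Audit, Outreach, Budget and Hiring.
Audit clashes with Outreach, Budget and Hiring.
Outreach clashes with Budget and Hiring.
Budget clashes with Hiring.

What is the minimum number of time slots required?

5

IT, Safety, Audit, Outreach, Budget all conflict with each other, so at least 5 time slots are needed.
5 time slots suffice: time slot 1 → {Outreach}; time slot 2 → {Budget}; time slot 3 → {Audit}; time slot 4 → {Safety}; time slot 5 → {IT, Hiring}. No two conflicting committees share a time slot.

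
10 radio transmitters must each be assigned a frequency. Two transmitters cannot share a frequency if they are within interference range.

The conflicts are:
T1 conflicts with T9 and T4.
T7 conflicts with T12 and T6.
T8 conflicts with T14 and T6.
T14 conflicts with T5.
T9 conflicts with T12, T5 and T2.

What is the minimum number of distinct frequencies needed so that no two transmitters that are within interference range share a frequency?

The cycle T6-T7-T12-T9-T5-T14-T8-T6 has odd length 7, so it cannot be 2-colored; at least 3 frequencies are needed.
Using 3 frequencies: T1=2, T7=3, T8=2, T14=1, T9=1, T12=2, T5=2, T2=2, T4=1, T6=1. Every pair that conflicts lands in different frequencies.

3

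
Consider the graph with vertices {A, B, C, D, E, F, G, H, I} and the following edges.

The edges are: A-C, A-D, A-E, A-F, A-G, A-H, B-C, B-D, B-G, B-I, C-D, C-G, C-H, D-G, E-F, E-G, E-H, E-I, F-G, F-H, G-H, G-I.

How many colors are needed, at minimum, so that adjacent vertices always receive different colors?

A, E, F, G, H form a clique, so at least 5 colors are needed.
5 colors suffice: color red → {G}; color blue → {A, B}; color green → {D, H, I}; color yellow → {C, E}; color purple → {F}. No two adjacent vertices share a color.

5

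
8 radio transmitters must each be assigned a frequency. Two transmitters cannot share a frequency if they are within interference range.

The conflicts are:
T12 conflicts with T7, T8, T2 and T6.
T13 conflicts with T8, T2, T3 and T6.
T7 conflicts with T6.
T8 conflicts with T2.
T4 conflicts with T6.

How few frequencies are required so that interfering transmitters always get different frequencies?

3

T13, T8, T2 all conflict with each other, so at least 3 frequencies are needed.
3 frequencies suffice: T12=1, T13=1, T7=3, T8=2, T2=3, T4=1, T3=2, T6=2. Each listed conflict is separated.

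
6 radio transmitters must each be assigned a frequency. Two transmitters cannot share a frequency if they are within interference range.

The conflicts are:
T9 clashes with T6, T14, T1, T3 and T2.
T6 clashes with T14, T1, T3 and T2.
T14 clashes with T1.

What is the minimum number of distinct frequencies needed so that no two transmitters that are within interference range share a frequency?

4

T9, T6, T14, T1 are mutually in conflict, so at least 4 frequencies are needed.
4 frequencies suffice: frequency 1 → {T6}; frequency 2 → {T9}; frequency 3 → {T1, T3, T2}; frequency 4 → {T14}. Each listed conflict is separated.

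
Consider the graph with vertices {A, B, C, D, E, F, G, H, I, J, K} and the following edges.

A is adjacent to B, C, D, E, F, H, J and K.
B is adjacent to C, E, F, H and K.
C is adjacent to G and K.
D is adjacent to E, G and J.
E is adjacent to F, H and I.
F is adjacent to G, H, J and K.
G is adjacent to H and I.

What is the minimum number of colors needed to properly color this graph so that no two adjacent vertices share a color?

5

A, B, E, F, H are mutually adjacent (a clique of size 5), so at least 5 colors are needed.
A valid assignment using 5 colors: A=red, B=yellow, C=blue, D=blue, E=green, F=blue, G=red, H=purple, I=blue, J=green, K=green. No two adjacent vertices share a color.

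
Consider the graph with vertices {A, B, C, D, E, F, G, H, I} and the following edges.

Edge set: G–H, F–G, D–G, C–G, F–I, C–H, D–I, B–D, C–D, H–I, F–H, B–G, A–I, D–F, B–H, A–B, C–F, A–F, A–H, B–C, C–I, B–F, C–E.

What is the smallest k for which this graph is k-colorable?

5

B, C, F, G, H are pairwise adjacent (a clique of size 5), so at least 5 colors are needed.
5 colors suffice: color 1 → {E, F}; color 2 → {A, C}; color 3 → {B, I}; color 4 → {D, H}; color 5 → {G}. Every edge joins two different colors.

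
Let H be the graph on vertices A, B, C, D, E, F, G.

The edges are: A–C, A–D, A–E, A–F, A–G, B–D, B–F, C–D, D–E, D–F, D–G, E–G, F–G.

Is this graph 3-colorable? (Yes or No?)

No

A, D, E, G are pairwise adjacent (a clique of size 4), so at least 4 colors are needed.
So 3 colors are not enough.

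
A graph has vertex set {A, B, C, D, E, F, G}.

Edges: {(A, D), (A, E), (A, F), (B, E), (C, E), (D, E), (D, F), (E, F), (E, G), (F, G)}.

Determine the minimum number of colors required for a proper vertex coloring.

4

A, D, E, F form a clique, so at least 4 colors are needed.
4 colors suffice: A=yellow, B=blue, C=blue, D=green, E=red, F=blue, G=green. No two adjacent vertices share a color.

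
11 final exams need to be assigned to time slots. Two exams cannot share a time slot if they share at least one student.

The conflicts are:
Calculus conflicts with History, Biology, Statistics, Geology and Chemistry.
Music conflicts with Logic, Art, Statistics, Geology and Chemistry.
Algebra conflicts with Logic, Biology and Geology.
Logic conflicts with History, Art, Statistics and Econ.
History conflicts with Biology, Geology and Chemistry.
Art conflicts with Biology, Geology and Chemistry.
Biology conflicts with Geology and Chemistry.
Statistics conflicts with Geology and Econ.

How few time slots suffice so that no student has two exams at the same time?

4

Calculus, History, Biology, Chemistry pairwise conflict, so at least 4 time slots are needed.
A valid assignment using 4 time slots: Calculus=3, Music=4, Algebra=3, Logic=1, History=4, Art=3, Biology=2, Statistics=2, Geology=1, Econ=3, Chemistry=1. Each listed conflict is separated.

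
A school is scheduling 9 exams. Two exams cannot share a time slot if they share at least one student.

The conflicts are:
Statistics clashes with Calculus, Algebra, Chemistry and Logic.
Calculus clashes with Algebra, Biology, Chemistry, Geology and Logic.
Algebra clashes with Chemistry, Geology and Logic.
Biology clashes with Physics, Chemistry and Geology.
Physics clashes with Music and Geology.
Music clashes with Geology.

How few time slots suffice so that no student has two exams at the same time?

4

Statistics, Calculus, Algebra, Logic are mutually in conflict, so at least 4 time slots are needed.
4 time slots suffice: Statistics=2, Calculus=1, Algebra=3, Biology=3, Physics=1, Music=3, Chemistry=4, Geology=2, Logic=4. No two conflicting exams share a time slot.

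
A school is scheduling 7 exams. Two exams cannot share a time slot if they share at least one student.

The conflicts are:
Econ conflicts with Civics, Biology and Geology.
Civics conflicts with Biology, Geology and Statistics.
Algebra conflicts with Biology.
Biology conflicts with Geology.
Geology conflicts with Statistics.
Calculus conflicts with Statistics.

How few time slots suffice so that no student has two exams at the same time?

4

Econ, Civics, Biology, Geology are mutually in conflict, so at least 4 time slots are needed.
Using 4 time slots: Econ=4, Civics=2, Algebra=2, Biology=1, Geology=3, Calculus=2, Statistics=1. No two conflicting exams share a time slot.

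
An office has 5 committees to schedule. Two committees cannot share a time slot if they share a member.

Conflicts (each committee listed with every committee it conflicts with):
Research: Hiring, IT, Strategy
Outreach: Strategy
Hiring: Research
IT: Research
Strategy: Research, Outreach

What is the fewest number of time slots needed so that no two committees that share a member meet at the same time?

2

Research and Strategy conflict, so at least 2 time slots are needed.
2 time slots suffice: Research=1, Outreach=1, Hiring=2, IT=2, Strategy=2. No two conflicting committees share a time slot.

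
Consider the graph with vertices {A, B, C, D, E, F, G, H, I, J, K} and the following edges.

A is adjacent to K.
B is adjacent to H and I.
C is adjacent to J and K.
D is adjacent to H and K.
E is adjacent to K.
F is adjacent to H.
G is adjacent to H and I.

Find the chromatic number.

F and H are adjacent, so at least 2 colors are needed.
2 colors suffice: A=blue, B=blue, C=blue, D=blue, E=blue, F=blue, G=blue, H=red, I=red, J=red, K=red. Each edge has distinct colors on its endpoints.

2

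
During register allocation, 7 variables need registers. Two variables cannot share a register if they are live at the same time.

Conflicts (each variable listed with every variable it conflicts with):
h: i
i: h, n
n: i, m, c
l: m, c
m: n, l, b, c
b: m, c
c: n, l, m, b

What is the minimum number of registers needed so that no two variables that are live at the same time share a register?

3

n, m, c pairwise conflict, so at least 3 registers are needed.
3 registers suffice: register 1 → {i, c}; register 2 → {h, m}; register 3 → {n, l, b}. No two conflicting variables share a register.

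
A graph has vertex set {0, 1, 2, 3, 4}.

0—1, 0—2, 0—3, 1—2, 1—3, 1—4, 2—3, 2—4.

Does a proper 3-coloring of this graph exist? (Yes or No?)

No

0, 1, 2, 3 are pairwise adjacent (a clique of size 4), so at least 4 colors are needed.
So 3 colors are not enough.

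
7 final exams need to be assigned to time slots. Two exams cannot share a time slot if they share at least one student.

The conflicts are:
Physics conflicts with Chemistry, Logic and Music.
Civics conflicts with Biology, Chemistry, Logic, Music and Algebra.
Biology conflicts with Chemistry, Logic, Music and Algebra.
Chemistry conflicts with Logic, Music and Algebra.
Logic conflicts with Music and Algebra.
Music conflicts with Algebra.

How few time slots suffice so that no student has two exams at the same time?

Civics, Biology, Chemistry, Logic, Music, Algebra pairwise conflict, so at least 6 time slots are needed.
6 time slots suffice: time slot 1 → {Logic}; time slot 2 → {Music}; time slot 3 → {Chemistry}; time slot 4 → {Physics, Biology}; time slot 5 → {Algebra}; time slot 6 → {Civics}. Each listed conflict is separated.

6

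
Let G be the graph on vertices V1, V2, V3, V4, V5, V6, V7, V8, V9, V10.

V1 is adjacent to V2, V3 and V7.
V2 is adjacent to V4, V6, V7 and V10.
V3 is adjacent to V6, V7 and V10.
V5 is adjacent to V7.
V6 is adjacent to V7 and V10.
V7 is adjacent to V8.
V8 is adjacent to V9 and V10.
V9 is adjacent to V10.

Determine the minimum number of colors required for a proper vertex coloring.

V8, V9, V10 are mutually adjacent, so at least 3 colors are needed.
3 colors suffice: color 1 → {V4, V7, V10}; color 2 → {V2, V3, V5, V8}; color 3 → {V1, V6, V9}. No two adjacent vertices share a color.

3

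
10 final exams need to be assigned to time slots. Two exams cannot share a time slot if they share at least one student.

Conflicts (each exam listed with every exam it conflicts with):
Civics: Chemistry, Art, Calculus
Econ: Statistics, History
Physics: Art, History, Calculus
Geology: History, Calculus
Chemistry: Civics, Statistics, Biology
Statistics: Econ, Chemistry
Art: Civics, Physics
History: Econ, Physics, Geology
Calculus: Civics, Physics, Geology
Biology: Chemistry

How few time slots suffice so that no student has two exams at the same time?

3

The cycle History-Econ-Statistics-Chemistry-Civics-Calculus-Physics-History has odd length 7, so it cannot be 2-colored; at least 3 time slots are needed.
A valid assignment using 3 time slots: Civics=2, Econ=1, Physics=1, Geology=1, Chemistry=1, Statistics=2, Art=3, History=2, Calculus=3, Biology=2. Each listed conflict is separated.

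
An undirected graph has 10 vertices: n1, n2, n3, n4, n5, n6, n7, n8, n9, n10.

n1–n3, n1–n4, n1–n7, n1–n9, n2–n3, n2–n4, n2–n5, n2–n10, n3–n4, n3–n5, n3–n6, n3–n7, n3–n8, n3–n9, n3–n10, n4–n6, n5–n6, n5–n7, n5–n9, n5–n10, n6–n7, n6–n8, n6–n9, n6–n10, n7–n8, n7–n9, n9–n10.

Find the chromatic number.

n3, n5, n6, n7, n9 are pairwise adjacent (a clique of size 5), so at least 5 colors are needed.
5 colors suffice: color 1 → {n3}; color 2 → {n1, n2, n6}; color 3 → {n4, n7, n10}; color 4 → {n5, n8}; color 5 → {n9}. Each edge has distinct colors on its endpoints.

5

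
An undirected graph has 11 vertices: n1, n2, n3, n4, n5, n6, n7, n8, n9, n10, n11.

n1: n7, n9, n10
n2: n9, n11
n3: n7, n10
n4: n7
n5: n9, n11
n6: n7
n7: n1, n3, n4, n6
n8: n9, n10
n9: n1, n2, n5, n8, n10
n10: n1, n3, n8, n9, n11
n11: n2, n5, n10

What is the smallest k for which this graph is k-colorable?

3

n1, n9, n10 are pairwise adjacent, so at least 3 colors are needed.
3 colors suffice: color 1 → {n2, n5, n7, n10}; color 2 → {n3, n4, n6, n9, n11}; color 3 → {n1, n8}. Each edge has distinct colors on its endpoints.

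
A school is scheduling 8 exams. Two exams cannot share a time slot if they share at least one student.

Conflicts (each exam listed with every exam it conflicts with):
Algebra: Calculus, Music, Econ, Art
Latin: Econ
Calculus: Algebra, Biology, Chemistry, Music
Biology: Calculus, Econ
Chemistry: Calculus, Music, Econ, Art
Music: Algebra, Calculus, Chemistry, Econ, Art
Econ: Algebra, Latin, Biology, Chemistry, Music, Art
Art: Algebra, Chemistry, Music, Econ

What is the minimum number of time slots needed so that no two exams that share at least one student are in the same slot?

Algebra, Music, Econ, Art are mutually in conflict, so at least 4 time slots are needed.
A valid assignment using 4 time slots: Algebra=4, Latin=2, Calculus=1, Biology=2, Chemistry=4, Music=2, Econ=1, Art=3. Each listed conflict is separated.

4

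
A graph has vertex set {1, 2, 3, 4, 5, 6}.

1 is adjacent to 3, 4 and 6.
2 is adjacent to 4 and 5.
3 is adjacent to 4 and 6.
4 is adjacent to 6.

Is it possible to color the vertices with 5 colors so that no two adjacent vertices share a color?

Yes

The chromatic number is 4. 1, 3, 4, 6 form a clique, so at least 4 colors are needed.
4 colors suffice: color a → {4, 5}; color b → {2, 3}; color c → {1}; color d → {6}.
Since 5 ≥ 4, a proper 5-coloring certainly exists.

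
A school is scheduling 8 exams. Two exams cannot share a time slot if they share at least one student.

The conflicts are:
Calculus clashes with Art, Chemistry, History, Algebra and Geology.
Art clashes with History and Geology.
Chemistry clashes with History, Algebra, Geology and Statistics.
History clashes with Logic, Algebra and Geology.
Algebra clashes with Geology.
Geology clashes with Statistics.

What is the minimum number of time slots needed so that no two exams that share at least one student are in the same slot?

5

Calculus, Chemistry, History, Algebra, Geology are mutually in conflict, so at least 5 time slots are needed.
5 time slots suffice: time slot 1 → {Logic, Geology}; time slot 2 → {History, Statistics}; time slot 3 → {Calculus}; time slot 4 → {Art, Chemistry}; time slot 5 → {Algebra}. Each listed conflict is separated.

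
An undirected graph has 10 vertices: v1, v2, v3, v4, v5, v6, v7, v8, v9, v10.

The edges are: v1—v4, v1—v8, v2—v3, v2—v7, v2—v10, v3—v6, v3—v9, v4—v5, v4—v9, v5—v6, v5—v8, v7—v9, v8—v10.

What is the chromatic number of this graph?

3

The cycle v6-v3-v9-v4-v5-v6 has odd length 5, so it cannot be 2-colored; at least 3 colors are needed.
3 colors suffice: color R → {v2, v6, v8, v9}; color B → {v3, v4, v7, v10}; color G → {v1, v5}. Every edge joins two different colors.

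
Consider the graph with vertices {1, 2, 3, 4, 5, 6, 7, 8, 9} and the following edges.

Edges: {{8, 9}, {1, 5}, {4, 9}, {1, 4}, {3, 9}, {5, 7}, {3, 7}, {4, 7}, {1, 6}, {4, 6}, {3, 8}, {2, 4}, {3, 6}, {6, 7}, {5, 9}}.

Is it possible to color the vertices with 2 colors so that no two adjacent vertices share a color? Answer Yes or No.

1, 4, 6 are pairwise adjacent, so at least 3 colors are needed.
So 2 colors are not enough.

No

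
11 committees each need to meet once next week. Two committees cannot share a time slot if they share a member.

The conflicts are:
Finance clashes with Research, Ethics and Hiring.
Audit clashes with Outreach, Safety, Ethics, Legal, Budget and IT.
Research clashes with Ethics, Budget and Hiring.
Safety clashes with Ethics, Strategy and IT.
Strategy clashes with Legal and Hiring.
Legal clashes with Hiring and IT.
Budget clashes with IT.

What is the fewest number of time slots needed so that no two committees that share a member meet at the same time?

Strategy, Legal, Hiring all conflict with each other, so at least 3 time slots are needed.
3 time slots suffice: time slot 1 → {Audit, Research, Strategy}; time slot 2 → {Outreach, Ethics, Hiring, IT}; time slot 3 → {Finance, Safety, Legal, Budget}. No two conflicting committees share a time slot.

3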